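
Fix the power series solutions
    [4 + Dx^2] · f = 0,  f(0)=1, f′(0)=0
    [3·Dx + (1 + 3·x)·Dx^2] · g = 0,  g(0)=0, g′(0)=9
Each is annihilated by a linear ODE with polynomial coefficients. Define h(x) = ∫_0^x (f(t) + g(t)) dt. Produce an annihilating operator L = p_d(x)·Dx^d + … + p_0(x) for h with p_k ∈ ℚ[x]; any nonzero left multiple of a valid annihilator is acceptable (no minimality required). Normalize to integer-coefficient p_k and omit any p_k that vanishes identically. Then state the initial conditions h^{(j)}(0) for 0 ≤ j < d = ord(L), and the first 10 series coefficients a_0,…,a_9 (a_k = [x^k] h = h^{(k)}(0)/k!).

f: a_k = 1, 0, -2, 0, 2/3, 0, -4/45, 0, 2/315, 0, …
g: a_k = 0, 9, -27/2, 27, -243/4, 729/5, -729/2, 6561/7, -19683/8, 6561, …
L₀ := lclm(L_f,L_g); ord L₀ ≤ 2+2.
Integrate: L := L₀·Dx.
L = (348 + 144·x + 216·x^2)·Dx^2 + (44 + 180·x + 216·x^2 + 216·x^3)·Dx^3 + (87 + 36·x + 54·x^2)·Dx^4 + (11 + 45·x + 54·x^2 + 54·x^3)·Dx^5  (order 5).
h: a_k = 0, 1, 9/2, -31/6, 27/4, -721/60, 243/10, -32813/630, 6561/56, -6200129/22680, …
ICs: h(0) = 0, h′(0) = 1, h′′(0) = 9, h′′′(0) = -31, h′′′′(0) = 162.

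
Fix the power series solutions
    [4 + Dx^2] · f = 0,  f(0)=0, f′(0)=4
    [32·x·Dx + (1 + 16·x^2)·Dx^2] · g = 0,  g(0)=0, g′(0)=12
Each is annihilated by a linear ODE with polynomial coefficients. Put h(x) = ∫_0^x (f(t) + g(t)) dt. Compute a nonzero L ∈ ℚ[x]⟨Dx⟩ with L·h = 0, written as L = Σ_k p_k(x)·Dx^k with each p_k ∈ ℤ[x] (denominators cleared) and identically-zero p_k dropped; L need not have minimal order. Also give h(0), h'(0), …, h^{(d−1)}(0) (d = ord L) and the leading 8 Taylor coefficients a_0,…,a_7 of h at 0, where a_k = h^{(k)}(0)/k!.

f: a_k = 0, 4, 0, -8/3, 0, 8/15, 0, -16/315, …
g: a_k = 0, 12, 0, -64, 0, 3072/5, 0, -49152/7, …
f+g: L₀ = lclm(L_f,L_g), ord ≤ 2+2.
∫: right-multiply L₀ by Dx.
L = (-6016·x + 102400·x^3 + 32768·x^5)·Dx^2 + (-28 + 1216·x^2 + 27648·x^4 + 16384·x^6)·Dx^3 + (-1504·x + 25600·x^3 + 8192·x^5)·Dx^4 + (-7 + 304·x^2 + 6912·x^4 + 4096·x^6)·Dx^5  (order 5).
h: a_k = 0, 0, 8, 0, -50/3, 0, 4612/45, 0, …
ICs: h(0) = 0, h′(0) = 0, h′′(0) = 16, h′′′(0) = 0, h′′′′(0) = -400.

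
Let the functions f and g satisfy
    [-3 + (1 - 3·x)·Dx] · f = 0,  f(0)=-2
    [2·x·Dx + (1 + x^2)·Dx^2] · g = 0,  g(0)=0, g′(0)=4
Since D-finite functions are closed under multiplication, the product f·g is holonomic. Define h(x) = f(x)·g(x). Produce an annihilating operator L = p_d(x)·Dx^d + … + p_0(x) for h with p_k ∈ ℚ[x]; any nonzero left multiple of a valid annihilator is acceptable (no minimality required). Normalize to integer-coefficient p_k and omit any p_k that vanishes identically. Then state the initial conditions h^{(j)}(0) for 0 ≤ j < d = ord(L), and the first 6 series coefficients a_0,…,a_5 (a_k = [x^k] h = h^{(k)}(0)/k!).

f: a_k = -2, -6, -18, -54, -162, -486, …
g: a_k = 0, 4, 0, -4/3, 0, 4/5, …
f·g: L₀ = L_f ⊗_s L_g, ord ≤ 1·2.
L = 6·x + (6 - 2·x + 12·x^2)·Dx + (-1 + 3·x - x^2 + 3·x^3)·Dx^2  (order 2).
h: a_k = 0, -8, -24, -208/3, -208, -3128/5, …
ICs: h(0) = 0, h′(0) = -8.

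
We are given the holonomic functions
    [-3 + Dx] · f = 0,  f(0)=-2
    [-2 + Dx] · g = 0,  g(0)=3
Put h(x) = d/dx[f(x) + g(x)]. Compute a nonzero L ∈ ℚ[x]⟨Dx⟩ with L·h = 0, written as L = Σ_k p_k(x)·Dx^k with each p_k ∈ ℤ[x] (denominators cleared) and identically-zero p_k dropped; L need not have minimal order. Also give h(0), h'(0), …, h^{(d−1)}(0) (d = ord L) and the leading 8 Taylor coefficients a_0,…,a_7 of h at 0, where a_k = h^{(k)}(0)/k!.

L = 6 - 5·Dx + Dx^2  (order 2).
h: a_k = 0, -6, -15, -19, -65/4, -211/20, -133/24, -2059/840, …
ICs: h(0) = 0, h′(0) = -6.

f: a_k = -2, -6, -9, -9, -27/4, -81/20, -81/40, -243/280, …
g: a_k = 3, 6, 6, 4, 2, 4/5, 4/15, 8/105, …
Weyl lclm of L_f,L_g ⇒ L₀ (ord ≤ 2).
h₀' ⇒ L via d/dx closure of L₀.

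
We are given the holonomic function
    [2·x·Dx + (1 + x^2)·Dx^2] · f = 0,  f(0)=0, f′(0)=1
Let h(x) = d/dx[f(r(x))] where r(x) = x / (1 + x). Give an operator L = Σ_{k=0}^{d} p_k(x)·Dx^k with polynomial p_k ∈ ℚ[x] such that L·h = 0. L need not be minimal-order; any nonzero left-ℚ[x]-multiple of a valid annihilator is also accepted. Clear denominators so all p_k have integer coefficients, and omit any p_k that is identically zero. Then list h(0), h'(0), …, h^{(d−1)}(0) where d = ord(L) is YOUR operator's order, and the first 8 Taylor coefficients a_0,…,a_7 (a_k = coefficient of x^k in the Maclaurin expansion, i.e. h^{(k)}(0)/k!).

L = (2 + 4·x) + (1 + 2·x + 2·x^2)·Dx  (order 1).
h: a_k = 1, -2, 2, 0, -4, 8, -8, 0, …
ICs: h(0) = 1.

f: a_k = 0, 1, 0, -1/3, 0, 1/5, 0, -1/7, …
Change of var in L_f (x↦r) gives L₀.
Derive L from L₀ (diff closure).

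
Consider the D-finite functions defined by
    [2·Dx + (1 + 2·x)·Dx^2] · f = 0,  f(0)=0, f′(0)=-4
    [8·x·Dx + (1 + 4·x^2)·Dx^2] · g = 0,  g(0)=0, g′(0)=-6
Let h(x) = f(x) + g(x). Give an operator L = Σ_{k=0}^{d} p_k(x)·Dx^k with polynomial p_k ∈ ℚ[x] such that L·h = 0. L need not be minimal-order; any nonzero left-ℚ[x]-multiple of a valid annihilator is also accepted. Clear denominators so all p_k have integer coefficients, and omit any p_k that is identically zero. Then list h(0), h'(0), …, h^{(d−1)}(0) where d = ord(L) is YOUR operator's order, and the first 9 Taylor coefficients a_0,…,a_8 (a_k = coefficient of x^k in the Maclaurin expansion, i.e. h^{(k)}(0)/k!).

L = (-8 - 48·x + 96·x^2 + 64·x^3)·Dx + (-8 - 16·x + 192·x^3 + 128·x^4)·Dx^2 + (-1 + 2·x + 8·x^2 + 16·x^3 + 48·x^4 + 32·x^5)·Dx^3  (order 3).
h: a_k = 0, -10, 4, 8/3, 8, -32, 64/3, 128/7, 64, …
ICs: h(0) = 0, h′(0) = -10, h′′(0) = 8.

f: a_k = 0, -4, 4, -16/3, 8, -64/5, 64/3, -256/7, 64, …
g: a_k = 0, -6, 0, 8, 0, -96/5, 0, 384/7, 0, …
Weyl lclm of L_f,L_g ⇒ L₀ (ord ≤ 4).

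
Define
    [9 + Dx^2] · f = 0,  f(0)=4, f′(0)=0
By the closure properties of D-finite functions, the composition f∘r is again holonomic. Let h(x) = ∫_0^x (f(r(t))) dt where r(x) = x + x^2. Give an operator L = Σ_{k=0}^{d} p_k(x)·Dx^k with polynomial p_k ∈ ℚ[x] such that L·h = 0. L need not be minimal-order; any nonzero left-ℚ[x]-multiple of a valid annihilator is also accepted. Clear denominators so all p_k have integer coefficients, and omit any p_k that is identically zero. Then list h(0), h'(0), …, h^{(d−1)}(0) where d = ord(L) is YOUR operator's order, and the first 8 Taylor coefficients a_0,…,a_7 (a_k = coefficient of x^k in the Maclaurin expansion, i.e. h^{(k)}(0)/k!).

L = (9 + 54·x + 108·x^2 + 72·x^3)·Dx - 2·Dx^2 + (1 + 2·x)·Dx^3  (order 3).
h: a_k = 0, 4, 0, -6, -9, -9/10, 9, 1539/140, …
ICs: h(0) = 0, h′(0) = 4, h′′(0) = 0.

f: a_k = 4, 0, -18, 0, 27/2, 0, -81/20, 0, …
L₀ from L_f via x↦r, Dx↦r'^{-1}Dx.
h=∫₀ˣh₀: take L = L₀·Dx.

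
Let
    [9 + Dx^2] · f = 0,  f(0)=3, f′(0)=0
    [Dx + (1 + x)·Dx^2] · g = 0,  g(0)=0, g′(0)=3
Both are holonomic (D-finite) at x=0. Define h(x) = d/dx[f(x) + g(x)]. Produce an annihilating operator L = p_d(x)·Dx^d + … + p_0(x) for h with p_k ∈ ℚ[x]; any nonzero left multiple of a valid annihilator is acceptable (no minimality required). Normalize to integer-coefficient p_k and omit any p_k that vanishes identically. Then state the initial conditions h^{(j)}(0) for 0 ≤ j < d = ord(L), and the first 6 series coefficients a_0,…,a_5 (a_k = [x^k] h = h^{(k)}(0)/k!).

L = (135 + 162·x + 81·x^2) + (99 + 261·x + 243·x^2 + 81·x^3)·Dx + (15 + 18·x + 9·x^2)·Dx^2 + (11 + 29·x + 27·x^2 + 9·x^3)·Dx^3  (order 3).
h: a_k = 3, -30, 3, 75/2, 3, -849/40, …
ICs: h(0) = 3, h′(0) = -30, h′′(0) = 6.

f: a_k = 3, 0, -27/2, 0, 81/8, 0, …
g: a_k = 0, 3, -3/2, 1, -3/4, 3/5, …
Weyl lclm of L_f,L_g ⇒ L₀ (ord ≤ 4).
h=h₀': d/dx-closure on L₀ ⇒ L.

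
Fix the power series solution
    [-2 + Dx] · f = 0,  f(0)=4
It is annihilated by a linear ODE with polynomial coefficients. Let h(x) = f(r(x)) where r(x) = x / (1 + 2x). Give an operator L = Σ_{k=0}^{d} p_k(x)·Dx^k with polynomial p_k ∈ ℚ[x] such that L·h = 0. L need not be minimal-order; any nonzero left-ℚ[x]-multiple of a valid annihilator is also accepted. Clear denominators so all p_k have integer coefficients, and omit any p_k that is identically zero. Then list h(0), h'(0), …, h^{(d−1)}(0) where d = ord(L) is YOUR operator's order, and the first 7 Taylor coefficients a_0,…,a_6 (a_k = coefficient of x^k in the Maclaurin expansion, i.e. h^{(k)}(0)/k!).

f: a_k = 4, 8, 8, 16/3, 8/3, 16/15, 16/45, …
h₀=f(r): pull back L_f along r ⇒ L₀.
L = -2 + (1 + 4·x + 4·x^2)·Dx  (order 1).
h: a_k = 4, 8, -8, 16/3, 8/3, -304/15, 2416/45, …
ICs: h(0) = 4.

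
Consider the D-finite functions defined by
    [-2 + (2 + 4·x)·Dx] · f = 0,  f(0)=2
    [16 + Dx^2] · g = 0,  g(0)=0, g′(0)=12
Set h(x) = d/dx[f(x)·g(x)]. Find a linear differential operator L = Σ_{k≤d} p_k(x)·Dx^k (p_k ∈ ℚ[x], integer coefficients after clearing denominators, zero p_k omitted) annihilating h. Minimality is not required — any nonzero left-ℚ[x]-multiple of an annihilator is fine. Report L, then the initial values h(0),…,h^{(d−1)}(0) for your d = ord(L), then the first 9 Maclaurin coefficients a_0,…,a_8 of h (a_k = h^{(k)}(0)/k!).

f: a_k = 2, 2, -1, 1, -5/4, 7/4, -21/8, 33/8, -429/64, …
g: a_k = 0, 12, 0, -32, 0, 128/5, 0, -1024/105, 0, …
h₀=f·g: eliminate ⇒ L₀, order ≤ 1·2.
Derive L from L₀ (diff closure).
L = (413 + 2688·x + 6784·x^2 + 8192·x^3 + 4096·x^4) + (-26 - 180·x - 384·x^2 - 256·x^3)·Dx + (19 + 140·x + 396·x^2 + 512·x^3 + 256·x^4)·Dx^2  (order 2).
h: a_k = 24, 48, -228, -208, 341, 1206/5, -7687/30, -68/21, -216983/1680, …
ICs: h(0) = 24, h′(0) = 48.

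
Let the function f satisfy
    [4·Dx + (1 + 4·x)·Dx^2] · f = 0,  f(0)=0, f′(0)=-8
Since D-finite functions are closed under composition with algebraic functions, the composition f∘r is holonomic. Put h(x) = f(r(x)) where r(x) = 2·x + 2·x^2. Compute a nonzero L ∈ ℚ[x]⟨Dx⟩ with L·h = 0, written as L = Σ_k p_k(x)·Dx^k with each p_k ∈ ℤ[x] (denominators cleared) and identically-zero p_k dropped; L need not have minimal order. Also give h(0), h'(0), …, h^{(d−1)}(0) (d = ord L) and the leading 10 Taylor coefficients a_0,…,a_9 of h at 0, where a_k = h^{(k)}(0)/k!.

L = (6 + 16·x + 16·x^2)·Dx + (1 + 10·x + 24·x^2 + 16·x^3)·Dx^2  (order 2).
h: a_k = 0, -16, 48, -640/3, 1088, -29696/5, 33792, -1384448/7, 1181696, -64552960/9, …
ICs: h(0) = 0, h′(0) = -16.

f: a_k = 0, -8, 16, -128/3, 128, -2048/5, 4096/3, -32768/7, 16384, -524288/9, …
f∘r: x↦r, Dx↦Dx/r' in L_f ⇒ L₀.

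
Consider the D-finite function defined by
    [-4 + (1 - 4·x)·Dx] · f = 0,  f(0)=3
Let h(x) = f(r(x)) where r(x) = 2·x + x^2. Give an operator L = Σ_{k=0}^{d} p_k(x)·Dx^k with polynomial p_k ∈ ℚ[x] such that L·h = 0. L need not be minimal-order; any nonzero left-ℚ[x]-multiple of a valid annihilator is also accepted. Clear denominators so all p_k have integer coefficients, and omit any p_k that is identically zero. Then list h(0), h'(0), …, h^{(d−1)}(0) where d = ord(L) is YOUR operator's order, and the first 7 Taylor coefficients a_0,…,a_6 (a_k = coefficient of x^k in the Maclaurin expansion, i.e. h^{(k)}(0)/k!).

f: a_k = 3, 12, 48, 192, 768, 3072, 12288, …
L₀ from L_f via x↦r, Dx↦r'^{-1}Dx.
L = (8 + 8·x) + (-1 + 8·x + 4·x^2)·Dx  (order 1).
h: a_k = 3, 24, 204, 1728, 14640, 124032, 1050816, …
ICs: h(0) = 3.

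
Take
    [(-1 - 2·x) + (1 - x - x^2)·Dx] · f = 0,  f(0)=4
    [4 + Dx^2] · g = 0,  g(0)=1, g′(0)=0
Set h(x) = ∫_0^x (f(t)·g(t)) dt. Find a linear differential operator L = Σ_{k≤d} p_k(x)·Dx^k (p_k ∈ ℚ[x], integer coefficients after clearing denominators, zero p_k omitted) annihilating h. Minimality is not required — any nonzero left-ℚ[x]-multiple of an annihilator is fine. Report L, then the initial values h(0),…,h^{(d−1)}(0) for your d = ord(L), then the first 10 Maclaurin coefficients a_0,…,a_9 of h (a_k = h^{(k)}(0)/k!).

f: a_k = 4, 4, 8, 12, 20, 32, 52, 84, 136, 220, …
g: a_k = 1, 0, -2, 0, 2/3, 0, -4/45, 0, 2/315, 0, …
Sym-product of L_f,L_g gives L₀ (≤ ord 2).
h=∫₀ˣh₀: take L = L₀·Dx.
L = (-2 + 4·x + 4·x^2)·Dx + (2 + 4·x)·Dx^2 + (-1 + x + x^2)·Dx^3  (order 3).
h: a_k = 0, 4, 2, 0, 1, 4/3, 16/9, 764/315, 311/90, 4688/945, …
ICs: h(0) = 0, h′(0) = 4, h′′(0) = 4.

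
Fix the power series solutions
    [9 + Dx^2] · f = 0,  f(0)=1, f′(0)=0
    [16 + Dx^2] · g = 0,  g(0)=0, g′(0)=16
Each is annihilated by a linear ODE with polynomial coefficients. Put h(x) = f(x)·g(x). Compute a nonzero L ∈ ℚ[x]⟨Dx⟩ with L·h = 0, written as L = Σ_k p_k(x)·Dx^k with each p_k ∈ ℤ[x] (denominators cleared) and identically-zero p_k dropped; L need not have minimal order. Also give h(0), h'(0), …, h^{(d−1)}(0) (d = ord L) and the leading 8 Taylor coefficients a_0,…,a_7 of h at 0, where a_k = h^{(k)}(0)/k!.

f: a_k = 1, 0, -9/2, 0, 27/8, 0, -81/80, 0, …
g: a_k = 0, 16, 0, -128/3, 0, 512/15, 0, -4096/315, …
h₀=f·g: eliminate ⇒ L₀, order ≤ 2·2.
L = 49 + 50·Dx^2 + Dx^4  (order 4).
h: a_k = 0, 16, 0, -344/3, 0, 4202/15, 0, -102943/315, …
ICs: h(0) = 0, h′(0) = 16, h′′(0) = 0, h′′′(0) = -688.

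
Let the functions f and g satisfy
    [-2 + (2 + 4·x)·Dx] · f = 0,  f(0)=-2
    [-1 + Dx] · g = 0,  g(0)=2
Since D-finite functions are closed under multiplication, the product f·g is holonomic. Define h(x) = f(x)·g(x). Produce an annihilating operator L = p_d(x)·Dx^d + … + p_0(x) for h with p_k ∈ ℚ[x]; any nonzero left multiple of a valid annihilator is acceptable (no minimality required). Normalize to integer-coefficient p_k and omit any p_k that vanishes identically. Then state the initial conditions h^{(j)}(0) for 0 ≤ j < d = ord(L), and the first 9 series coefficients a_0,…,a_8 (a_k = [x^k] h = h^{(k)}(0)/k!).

L = (-2 - 2·x) + (1 + 2·x)·Dx  (order 1).
h: a_k = -4, -8, -4, -8/3, 2/3, -28/15, 122/45, -1388/315, 4591/630, …
ICs: h(0) = -4.

f: a_k = -2, -2, 1, -1, 5/4, -7/4, 21/8, -33/8, 429/64, …
g: a_k = 2, 2, 1, 1/3, 1/12, 1/60, 1/360, 1/2520, 1/20160, …
Sym-product of L_f,L_g gives L₀ (≤ ord 1).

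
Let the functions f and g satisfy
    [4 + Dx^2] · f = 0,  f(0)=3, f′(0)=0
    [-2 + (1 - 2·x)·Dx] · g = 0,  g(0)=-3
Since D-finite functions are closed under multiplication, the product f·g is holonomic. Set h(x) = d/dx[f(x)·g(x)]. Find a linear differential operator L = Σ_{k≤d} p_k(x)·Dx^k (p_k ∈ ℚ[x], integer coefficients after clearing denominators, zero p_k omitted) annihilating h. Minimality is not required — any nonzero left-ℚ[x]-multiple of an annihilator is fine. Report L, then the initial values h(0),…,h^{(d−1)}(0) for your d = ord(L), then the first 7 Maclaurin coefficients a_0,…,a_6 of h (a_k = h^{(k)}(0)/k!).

L = (-4 - 16·x + 16·x^2) + (-4 + 8·x)·Dx + (1 - 4·x + 4·x^2)·Dx^2  (order 2).
h: a_k = -18, -36, -108, -312, -780, -9336/5, -21784/5, …
ICs: h(0) = -18, h′(0) = -36.

f: a_k = 3, 0, -6, 0, 2, 0, -4/15, …
g: a_k = -3, -6, -12, -24, -48, -96, -192, …
h₀=f·g: eliminate ⇒ L₀, order ≤ 2·1.
h=h₀': d/dx-closure on L₀ ⇒ L.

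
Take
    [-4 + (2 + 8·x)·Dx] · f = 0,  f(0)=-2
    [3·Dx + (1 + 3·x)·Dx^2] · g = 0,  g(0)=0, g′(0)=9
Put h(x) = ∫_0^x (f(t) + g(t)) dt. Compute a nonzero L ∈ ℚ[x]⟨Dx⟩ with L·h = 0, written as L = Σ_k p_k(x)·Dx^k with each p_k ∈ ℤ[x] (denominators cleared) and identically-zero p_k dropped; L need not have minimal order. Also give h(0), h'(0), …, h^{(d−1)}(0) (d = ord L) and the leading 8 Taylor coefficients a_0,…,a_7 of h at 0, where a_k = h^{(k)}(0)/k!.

f: a_k = -2, -4, 4, -8, 20, -56, 168, -528, …
g: a_k = 0, 9, -27/2, 27, -243/4, 729/5, -729/2, 6561/7, …
Weyl lclm of L_f,L_g ⇒ L₀ (ord ≤ 3).
Integrate: L := L₀·Dx.
L = 36·x·Dx^2 + (6 + 72·x + 180·x^2)·Dx^3 + (1 + 13·x + 54·x^2 + 72·x^3)·Dx^4  (order 4).
h: a_k = 0, -2, 5/2, -19/6, 19/4, -163/20, 449/30, -393/14, …
ICs: h(0) = 0, h′(0) = -2, h′′(0) = 5, h′′′(0) = -19.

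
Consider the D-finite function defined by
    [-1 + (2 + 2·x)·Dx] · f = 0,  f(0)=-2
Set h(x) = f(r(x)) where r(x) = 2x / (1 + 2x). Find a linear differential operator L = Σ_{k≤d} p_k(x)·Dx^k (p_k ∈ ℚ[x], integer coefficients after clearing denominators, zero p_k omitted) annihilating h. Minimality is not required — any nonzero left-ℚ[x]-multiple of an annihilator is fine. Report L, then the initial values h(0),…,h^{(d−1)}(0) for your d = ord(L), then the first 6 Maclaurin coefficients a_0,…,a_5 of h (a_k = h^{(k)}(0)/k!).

L = -1 + (1 + 6·x + 8·x^2)·Dx  (order 1).
h: a_k = -2, -2, 5, -13, 141/4, -399/4, …
ICs: h(0) = -2.

f: a_k = -2, -1, 1/4, -1/8, 5/64, -7/128, …
Substitute x→r, Dx→(1/r')Dx; clear ⇒ L₀.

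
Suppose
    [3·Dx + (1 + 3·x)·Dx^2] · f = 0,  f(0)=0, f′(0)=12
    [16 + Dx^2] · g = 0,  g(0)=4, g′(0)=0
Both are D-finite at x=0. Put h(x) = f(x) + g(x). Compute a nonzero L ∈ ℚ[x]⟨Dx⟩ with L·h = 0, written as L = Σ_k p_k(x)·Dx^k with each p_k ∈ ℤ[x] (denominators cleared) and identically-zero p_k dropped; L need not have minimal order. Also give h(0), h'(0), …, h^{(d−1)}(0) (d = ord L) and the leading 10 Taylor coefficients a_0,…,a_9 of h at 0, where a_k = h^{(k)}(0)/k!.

f: a_k = 0, 12, -18, 36, -81, 972/5, -486, 8748/7, -6561/2, 8748, …
g: a_k = 4, 0, -32, 0, 128/3, 0, -1024/45, 0, 2048/315, 0, …
Weyl lclm of L_f,L_g ⇒ L₀ (ord ≤ 4).
L = (1680 + 2304·x + 3456·x^2)·Dx + (272 + 1584·x + 3456·x^2 + 3456·x^3)·Dx^2 + (105 + 144·x + 216·x^2)·Dx^3 + (17 + 99·x + 216·x^2 + 216·x^3)·Dx^4  (order 4).
h: a_k = 4, 12, -50, 36, -115/3, 972/5, -22894/45, 8748/7, -2062619/630, 8748, …
ICs: h(0) = 4, h′(0) = 12, h′′(0) = -100, h′′′(0) = 216.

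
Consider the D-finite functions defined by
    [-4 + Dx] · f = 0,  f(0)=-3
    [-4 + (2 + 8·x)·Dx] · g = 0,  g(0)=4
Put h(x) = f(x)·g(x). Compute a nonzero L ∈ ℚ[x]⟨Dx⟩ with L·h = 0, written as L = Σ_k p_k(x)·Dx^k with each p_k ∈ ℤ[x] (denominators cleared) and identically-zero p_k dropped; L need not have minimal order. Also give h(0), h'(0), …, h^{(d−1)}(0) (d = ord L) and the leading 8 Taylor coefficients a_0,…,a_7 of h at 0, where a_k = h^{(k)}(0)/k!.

f: a_k = -3, -12, -24, -32, -32, -128/5, -256/15, -1024/105, …
g: a_k = 4, 8, -8, 16, -40, 112, -336, 1056, …
L₀ := L_f ⊗_s L_g (sym. prod.), ord ≤ 1.
L = (-6 - 16·x) + (1 + 4·x)·Dx  (order 1).
h: a_k = -12, -72, -168, -272, -264, -1712/5, 1424/15, -35936/35, …
ICs: h(0) = -12.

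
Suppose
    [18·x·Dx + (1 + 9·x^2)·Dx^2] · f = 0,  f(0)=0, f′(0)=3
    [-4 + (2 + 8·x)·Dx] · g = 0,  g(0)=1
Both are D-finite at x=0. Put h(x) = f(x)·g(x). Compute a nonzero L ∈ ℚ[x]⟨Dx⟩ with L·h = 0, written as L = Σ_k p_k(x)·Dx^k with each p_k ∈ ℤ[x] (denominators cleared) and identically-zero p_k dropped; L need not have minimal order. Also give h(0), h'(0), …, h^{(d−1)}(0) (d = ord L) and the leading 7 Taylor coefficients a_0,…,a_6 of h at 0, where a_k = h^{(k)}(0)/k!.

f: a_k = 0, 3, 0, -9, 0, 243/5, 0, …
g: a_k = 1, 2, -2, 4, -10, 28, -84, …
L₀ := L_f ⊗_s L_g (sym. prod.), ord ≤ 2.
L = (12 - 36·x - 36·x^2) + (-4 + 2·x + 108·x^2 + 144·x^3)·Dx + (1 + 8·x + 25·x^2 + 72·x^3 + 144·x^4)·Dx^2  (order 2).
h: a_k = 0, 3, 6, -15, -6, 183/5, 726/5, …
ICs: h(0) = 0, h′(0) = 3.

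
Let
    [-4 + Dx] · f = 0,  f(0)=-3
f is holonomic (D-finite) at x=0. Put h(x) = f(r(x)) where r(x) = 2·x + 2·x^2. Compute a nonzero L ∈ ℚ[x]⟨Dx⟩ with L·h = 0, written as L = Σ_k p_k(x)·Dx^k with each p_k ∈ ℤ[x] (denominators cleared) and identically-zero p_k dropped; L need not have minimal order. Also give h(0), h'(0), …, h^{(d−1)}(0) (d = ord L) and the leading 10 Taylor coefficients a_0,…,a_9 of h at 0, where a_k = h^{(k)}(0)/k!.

f: a_k = -3, -12, -24, -32, -32, -128/5, -256/15, -1024/105, -512/105, -2048/945, …
L₀ from L_f via x↦r, Dx↦r'^{-1}Dx.
L = (-8 - 16·x) + Dx  (order 1).
h: a_k = -3, -24, -120, -448, -1376, -18176/5, -127744/15, -378880/21, -3682816/105, -59772928/945, …
ICs: h(0) = -3.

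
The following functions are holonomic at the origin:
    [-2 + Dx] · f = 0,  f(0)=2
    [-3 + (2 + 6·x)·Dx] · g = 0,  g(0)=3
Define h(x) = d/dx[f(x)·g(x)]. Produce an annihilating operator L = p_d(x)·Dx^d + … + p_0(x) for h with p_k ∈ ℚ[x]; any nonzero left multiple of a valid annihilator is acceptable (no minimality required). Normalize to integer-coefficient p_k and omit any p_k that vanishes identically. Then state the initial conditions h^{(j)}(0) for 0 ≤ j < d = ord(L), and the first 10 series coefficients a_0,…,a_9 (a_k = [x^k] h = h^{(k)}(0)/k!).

L = (31 + 168·x + 144·x^2) + (-14 - 66·x - 72·x^2)·Dx  (order 1).
h: a_k = 21, 93/2, 543/8, 241/16, 13279/128, -276497/1280, 9930589/15360, -56288873/30720, 18061579639/3440640, -934003019009/61931520, …
ICs: h(0) = 21.

f: a_k = 2, 4, 4, 8/3, 4/3, 8/15, 8/45, 16/315, 4/315, 8/2835, …
g: a_k = 3, 9/2, -27/8, 81/16, -1215/128, 5103/256, -45927/1024, 216513/2048, -8444007/32768, 42220035/65536, …
f·g: L₀ = L_f ⊗_s L_g, ord ≤ 1·1.
Derive L from L₀ (diff closure).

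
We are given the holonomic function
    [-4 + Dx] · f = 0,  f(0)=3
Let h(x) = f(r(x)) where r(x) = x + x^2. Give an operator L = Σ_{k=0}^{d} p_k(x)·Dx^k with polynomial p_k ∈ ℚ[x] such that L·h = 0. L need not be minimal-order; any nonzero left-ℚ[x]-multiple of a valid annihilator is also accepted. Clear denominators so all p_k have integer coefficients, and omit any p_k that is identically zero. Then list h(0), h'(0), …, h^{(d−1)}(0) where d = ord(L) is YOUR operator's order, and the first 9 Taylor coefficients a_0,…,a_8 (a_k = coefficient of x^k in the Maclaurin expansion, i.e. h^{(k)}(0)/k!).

L = (-4 - 8·x) + Dx  (order 1).
h: a_k = 3, 12, 36, 80, 152, 1248/5, 5536/15, 52096/105, 4320/7, …
ICs: h(0) = 3.

f: a_k = 3, 12, 24, 32, 32, 128/5, 256/15, 1024/105, 512/105, …
Change of var in L_f (x↦r) gives L₀.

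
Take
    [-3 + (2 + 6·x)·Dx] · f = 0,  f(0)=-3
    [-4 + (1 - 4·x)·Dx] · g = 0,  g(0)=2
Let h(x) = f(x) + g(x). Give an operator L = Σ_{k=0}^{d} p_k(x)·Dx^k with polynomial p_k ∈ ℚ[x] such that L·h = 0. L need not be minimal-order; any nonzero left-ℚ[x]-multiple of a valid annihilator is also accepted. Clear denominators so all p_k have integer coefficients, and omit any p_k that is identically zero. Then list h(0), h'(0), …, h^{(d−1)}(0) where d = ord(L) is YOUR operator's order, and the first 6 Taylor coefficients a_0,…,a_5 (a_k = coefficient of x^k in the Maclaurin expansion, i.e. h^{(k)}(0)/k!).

f: a_k = -3, -9/2, 27/8, -81/16, 1215/128, -5103/256, …
g: a_k = 2, 8, 32, 128, 512, 2048, …
L₀ := lclm(L_f,L_g); ord L₀ ≤ 1+1.
L = (228 + 432·x) + (-137 - 696·x - 1296·x^2)·Dx + (10 + 62·x - 192·x^2 - 864·x^3)·Dx^2  (order 2).
h: a_k = -1, 7/2, 283/8, 1967/16, 66751/128, 519185/256, …
ICs: h(0) = -1, h′(0) = 7/2.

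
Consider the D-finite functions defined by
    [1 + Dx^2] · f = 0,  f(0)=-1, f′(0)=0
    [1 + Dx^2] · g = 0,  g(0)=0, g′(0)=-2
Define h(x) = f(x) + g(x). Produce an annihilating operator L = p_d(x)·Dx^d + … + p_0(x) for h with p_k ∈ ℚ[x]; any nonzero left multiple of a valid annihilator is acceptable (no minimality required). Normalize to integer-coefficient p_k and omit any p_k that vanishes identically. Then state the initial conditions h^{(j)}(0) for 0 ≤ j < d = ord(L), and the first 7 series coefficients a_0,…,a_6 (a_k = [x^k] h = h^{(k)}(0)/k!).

f: a_k = -1, 0, 1/2, 0, -1/24, 0, 1/720, …
g: a_k = 0, -2, 0, 1/3, 0, -1/60, 0, …
h₀=f+g: left-lcm gives L₀, ord ≤ 4.
L = 1 + Dx^2  (order 2).
h: a_k = -1, -2, 1/2, 1/3, -1/24, -1/60, 1/720, …
ICs: h(0) = -1, h′(0) = -2.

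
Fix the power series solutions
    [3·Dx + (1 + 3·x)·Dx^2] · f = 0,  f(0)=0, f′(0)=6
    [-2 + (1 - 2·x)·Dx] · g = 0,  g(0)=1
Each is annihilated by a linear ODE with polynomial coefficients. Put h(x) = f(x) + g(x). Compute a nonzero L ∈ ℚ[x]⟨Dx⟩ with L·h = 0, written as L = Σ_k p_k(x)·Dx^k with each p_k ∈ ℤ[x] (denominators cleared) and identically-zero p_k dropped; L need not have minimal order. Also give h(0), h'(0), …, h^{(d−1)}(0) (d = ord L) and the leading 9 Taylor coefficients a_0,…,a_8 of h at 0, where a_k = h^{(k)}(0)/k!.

f: a_k = 0, 6, -9, 18, -81/2, 486/5, -243, 4374/7, -6561/4, …
g: a_k = 1, 2, 4, 8, 16, 32, 64, 128, 256, …
Sum ⇒ L₀ = lclm(L_f,L_g) in ℚ(x)⟨Dx⟩.
L = (-144 - 72·x)·Dx + (-6 - 216·x - 144·x^2)·Dx^2 + (7 + 13·x - 36·x^2 - 36·x^3)·Dx^3  (order 3).
h: a_k = 1, 8, -5, 26, -49/2, 646/5, -179, 5270/7, -5537/4, …
ICs: h(0) = 1, h′(0) = 8, h′′(0) = -10.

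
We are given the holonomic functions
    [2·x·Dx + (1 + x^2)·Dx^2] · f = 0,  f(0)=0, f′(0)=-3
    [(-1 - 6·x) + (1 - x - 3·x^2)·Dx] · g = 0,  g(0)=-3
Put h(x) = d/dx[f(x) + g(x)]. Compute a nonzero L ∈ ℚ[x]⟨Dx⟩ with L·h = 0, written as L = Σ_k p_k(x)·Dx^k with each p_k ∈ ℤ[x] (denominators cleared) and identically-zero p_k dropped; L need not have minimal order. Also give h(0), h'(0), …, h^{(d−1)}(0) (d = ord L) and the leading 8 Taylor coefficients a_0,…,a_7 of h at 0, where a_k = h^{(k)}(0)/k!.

L = (8 - 32·x - 300·x^2 - 504·x^3 - 1134·x^4 - 162·x^6) + (-22 - 148·x - 184·x^2 - 576·x^3 - 441·x^4 - 918·x^5 - 27·x^6 - 162·x^7)·Dx + (4 + 6·x + 18·x^2 - 60·x^3 - 85·x^4 - 75·x^5 - 126·x^6 - 9·x^7 - 27·x^8)·Dx^2  (order 2).
h: a_k = -6, -24, -60, -228, -603, -1746, -4554, -12192, …
ICs: h(0) = -6, h′(0) = -24.

f: a_k = 0, -3, 0, 1, 0, -3/5, 0, 3/7, …
g: a_k = -3, -3, -12, -21, -57, -120, -291, -651, …
Sum ⇒ L₀ = lclm(L_f,L_g) in ℚ(x)⟨Dx⟩.
h₀' ⇒ L via d/dx closure of L₀.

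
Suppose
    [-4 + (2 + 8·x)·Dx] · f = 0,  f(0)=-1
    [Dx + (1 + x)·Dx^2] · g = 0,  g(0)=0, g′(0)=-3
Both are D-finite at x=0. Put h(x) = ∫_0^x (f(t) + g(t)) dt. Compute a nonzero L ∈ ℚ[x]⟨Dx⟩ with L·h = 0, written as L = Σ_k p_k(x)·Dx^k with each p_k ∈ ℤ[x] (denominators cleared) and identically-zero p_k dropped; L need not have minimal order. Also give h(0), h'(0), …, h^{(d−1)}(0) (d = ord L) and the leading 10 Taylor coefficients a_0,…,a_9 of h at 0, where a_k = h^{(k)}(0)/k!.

f: a_k = -1, -2, 2, -4, 10, -28, 84, -264, 858, -2860, …
g: a_k = 0, -3, 3/2, -1, 3/4, -3/5, 1/2, -3/7, 3/8, -1/3, …
Weyl lclm of L_f,L_g ⇒ L₀ (ord ≤ 3).
Integrate: L := L₀·Dx.
L = (-8 + 4·x)·Dx^2 + (-10 - 8·x + 20·x^2)·Dx^3 + (-1 - 3·x + 6·x^2 + 8·x^3)·Dx^4  (order 4).
h: a_k = 0, -1, -5/2, 7/6, -5/4, 43/20, -143/30, 169/14, -1851/56, 763/8, …
ICs: h(0) = 0, h′(0) = -1, h′′(0) = -5, h′′′(0) = 7.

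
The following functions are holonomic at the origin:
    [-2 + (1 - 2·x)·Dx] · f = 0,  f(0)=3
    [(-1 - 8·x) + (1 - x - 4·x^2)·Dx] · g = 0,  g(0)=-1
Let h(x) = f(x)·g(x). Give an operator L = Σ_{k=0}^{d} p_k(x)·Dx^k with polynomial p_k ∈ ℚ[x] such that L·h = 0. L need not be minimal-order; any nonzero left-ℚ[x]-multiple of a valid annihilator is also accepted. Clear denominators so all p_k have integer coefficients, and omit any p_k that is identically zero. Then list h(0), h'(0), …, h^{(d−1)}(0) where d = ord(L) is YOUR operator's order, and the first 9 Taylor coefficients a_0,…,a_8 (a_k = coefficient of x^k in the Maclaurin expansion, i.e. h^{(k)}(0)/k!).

f: a_k = 3, 6, 12, 24, 48, 96, 192, 384, 768, …
g: a_k = -1, -1, -5, -9, -29, -65, -181, -441, -1165, …
L₀ := L_f ⊗_s L_g (sym. prod.), ord ≤ 1.
L = (-3 - 4·x + 24·x^2) + (1 - 3·x - 2·x^2 + 8·x^3)·Dx  (order 1).
h: a_k = -3, -9, -33, -93, -273, -741, -2025, -5373, -14241, …
ICs: h(0) = -3.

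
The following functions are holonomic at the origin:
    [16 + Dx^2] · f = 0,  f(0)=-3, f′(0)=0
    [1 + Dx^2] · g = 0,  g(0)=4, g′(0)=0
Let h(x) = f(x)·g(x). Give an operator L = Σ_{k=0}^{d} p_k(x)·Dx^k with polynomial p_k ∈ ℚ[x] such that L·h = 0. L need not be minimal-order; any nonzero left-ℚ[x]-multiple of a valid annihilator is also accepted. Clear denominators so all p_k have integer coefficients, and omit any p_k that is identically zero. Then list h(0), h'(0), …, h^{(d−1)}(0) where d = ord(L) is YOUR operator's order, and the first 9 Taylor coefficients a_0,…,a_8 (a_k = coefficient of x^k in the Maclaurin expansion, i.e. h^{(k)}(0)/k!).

L = 225 + 34·Dx^2 + Dx^4  (order 4).
h: a_k = -12, 0, 102, 0, -353/2, 0, 8177/60, 0, -198593/3360, …
ICs: h(0) = -12, h′(0) = 0, h′′(0) = 204, h′′′(0) = 0.

f: a_k = -3, 0, 24, 0, -32, 0, 256/15, 0, -512/105, …
g: a_k = 4, 0, -2, 0, 1/6, 0, -1/180, 0, 1/10080, …
Sym-product of L_f,L_g gives L₀ (≤ ord 4).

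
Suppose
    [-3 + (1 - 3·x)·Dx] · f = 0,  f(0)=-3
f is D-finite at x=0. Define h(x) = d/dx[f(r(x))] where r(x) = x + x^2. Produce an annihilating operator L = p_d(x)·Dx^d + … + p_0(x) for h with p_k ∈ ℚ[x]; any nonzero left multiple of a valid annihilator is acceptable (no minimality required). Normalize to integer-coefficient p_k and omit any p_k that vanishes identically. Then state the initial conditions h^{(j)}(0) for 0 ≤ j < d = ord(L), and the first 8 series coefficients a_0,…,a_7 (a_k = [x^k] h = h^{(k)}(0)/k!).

f: a_k = -3, -9, -27, -81, -243, -729, -2187, -6561, …
L₀ from L_f via x↦r, Dx↦r'^{-1}Dx.
h₀' ⇒ L via d/dx closure of L₀.
L = (8 + 18·x + 18·x^2) + (-1 + x + 9·x^2 + 6·x^3)·Dx  (order 1).
h: a_k = -9, -72, -405, -2052, -9720, -44226, -195615, -847584, …
ICs: h(0) = -9.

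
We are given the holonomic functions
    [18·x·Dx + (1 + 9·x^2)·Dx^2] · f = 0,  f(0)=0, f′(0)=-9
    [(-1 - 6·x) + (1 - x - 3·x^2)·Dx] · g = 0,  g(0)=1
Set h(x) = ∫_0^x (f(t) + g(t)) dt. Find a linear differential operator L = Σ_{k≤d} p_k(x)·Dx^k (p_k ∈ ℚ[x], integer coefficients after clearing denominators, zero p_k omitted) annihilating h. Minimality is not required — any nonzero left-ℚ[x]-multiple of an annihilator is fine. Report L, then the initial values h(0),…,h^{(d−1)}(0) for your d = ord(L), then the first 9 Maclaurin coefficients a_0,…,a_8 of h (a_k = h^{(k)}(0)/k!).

f: a_k = 0, -9, 0, 27, 0, -729/5, 0, 6561/7, 0, …
g: a_k = 1, 1, 4, 7, 19, 40, 97, 217, 508, …
L₀ := lclm(L_f,L_g); ord L₀ ≤ 2+1.
∫: right-multiply L₀ by Dx.
L = (72 - 288·x - 4428·x^2 - 9720·x^3 - 33534·x^4 - 13122·x^6)·Dx^2 + (-30 - 180·x - 144·x^2 - 1728·x^3 - 9153·x^4 - 23814·x^5 - 2187·x^6 - 13122·x^7)·Dx^3 + (4 + 14·x + 114·x^2 - 36·x^3 + 459·x^4 - 1539·x^5 - 2430·x^6 - 729·x^7 - 2187·x^8)·Dx^4  (order 4).
h: a_k = 0, 1, -4, 4/3, 17/2, 19/5, -529/30, 97/7, 1010/7, …
ICs: h(0) = 0, h′(0) = 1, h′′(0) = -8, h′′′(0) = 8.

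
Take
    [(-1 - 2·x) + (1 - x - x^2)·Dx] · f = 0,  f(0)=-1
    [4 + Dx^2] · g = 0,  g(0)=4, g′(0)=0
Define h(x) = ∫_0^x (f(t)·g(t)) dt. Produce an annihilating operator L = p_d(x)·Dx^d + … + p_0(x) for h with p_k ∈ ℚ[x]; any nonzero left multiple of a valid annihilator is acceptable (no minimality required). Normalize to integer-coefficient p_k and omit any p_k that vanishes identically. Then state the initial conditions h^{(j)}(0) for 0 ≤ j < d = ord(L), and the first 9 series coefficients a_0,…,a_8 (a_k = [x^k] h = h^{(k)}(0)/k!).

f: a_k = -1, -1, -2, -3, -5, -8, -13, -21, -34, …
g: a_k = 4, 0, -8, 0, 8/3, 0, -16/45, 0, 8/315, …
h₀=f·g: eliminate ⇒ L₀, order ≤ 1·2.
h=∫₀ˣh₀: take L = L₀·Dx.
L = (-2 + 4·x + 4·x^2)·Dx + (2 + 4·x)·Dx^2 + (-1 + x + x^2)·Dx^3  (order 3).
h: a_k = 0, -4, -2, 0, -1, -4/3, -16/9, -764/315, -311/90, …
ICs: h(0) = 0, h′(0) = -4, h′′(0) = -4.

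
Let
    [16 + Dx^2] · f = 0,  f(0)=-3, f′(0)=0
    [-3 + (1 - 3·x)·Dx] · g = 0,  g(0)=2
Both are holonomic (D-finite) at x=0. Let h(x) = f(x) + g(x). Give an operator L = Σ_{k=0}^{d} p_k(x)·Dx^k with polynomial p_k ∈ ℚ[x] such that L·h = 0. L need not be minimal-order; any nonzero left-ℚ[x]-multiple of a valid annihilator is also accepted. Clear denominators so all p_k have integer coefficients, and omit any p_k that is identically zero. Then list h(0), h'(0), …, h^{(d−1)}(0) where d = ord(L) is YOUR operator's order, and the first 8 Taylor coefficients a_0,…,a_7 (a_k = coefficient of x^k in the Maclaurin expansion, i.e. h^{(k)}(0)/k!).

f: a_k = -3, 0, 24, 0, -32, 0, 256/15, 0, …
g: a_k = 2, 6, 18, 54, 162, 486, 1458, 4374, …
f+g: L₀ = lclm(L_f,L_g), ord ≤ 2+1.
L = (-1680 + 2304·x - 3456·x^2) + (272 - 1584·x + 3456·x^2 - 3456·x^3)·Dx + (-105 + 144·x - 216·x^2)·Dx^2 + (17 - 99·x + 216·x^2 - 216·x^3)·Dx^3  (order 3).
h: a_k = -1, 6, 42, 54, 130, 486, 22126/15, 4374, …
ICs: h(0) = -1, h′(0) = 6, h′′(0) = 84.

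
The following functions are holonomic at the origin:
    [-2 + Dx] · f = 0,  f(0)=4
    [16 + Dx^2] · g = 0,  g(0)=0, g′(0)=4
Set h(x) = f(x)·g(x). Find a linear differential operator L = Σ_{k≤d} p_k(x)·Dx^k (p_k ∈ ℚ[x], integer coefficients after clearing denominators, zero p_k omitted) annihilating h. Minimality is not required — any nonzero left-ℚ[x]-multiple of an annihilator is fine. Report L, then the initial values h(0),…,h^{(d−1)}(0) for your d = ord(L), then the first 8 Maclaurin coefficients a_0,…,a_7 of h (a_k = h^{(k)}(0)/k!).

f: a_k = 4, 8, 8, 16/3, 8/3, 16/15, 16/45, 32/315, …
g: a_k = 0, 4, 0, -32/3, 0, 128/15, 0, -1024/315, …
L₀ := L_f ⊗_s L_g (sym. prod.), ord ≤ 2.
L = 20 - 4·Dx + Dx^2  (order 2).
h: a_k = 0, 16, 32, -32/3, -64, -608/15, 704/45, 8896/315, …
ICs: h(0) = 0, h′(0) = 16.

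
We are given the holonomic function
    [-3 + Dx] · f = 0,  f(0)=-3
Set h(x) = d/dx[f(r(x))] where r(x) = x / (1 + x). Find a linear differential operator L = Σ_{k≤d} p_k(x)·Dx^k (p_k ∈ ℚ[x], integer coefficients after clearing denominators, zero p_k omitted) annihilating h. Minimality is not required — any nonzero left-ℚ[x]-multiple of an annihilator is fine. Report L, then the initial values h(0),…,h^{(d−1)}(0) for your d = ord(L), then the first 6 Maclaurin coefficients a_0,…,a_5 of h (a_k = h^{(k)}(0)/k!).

L = (1 - 2·x) + (-1 - 2·x - x^2)·Dx  (order 1).
h: a_k = -9, -9, 27/2, -9/2, -63/8, 621/40, …
ICs: h(0) = -9.

f: a_k = -3, -9, -27/2, -27/2, -81/8, -243/40, …
h₀=f(r): pull back L_f along r ⇒ L₀.
Differentiate: ansatz ord ≤ ord L₀ ⇒ L.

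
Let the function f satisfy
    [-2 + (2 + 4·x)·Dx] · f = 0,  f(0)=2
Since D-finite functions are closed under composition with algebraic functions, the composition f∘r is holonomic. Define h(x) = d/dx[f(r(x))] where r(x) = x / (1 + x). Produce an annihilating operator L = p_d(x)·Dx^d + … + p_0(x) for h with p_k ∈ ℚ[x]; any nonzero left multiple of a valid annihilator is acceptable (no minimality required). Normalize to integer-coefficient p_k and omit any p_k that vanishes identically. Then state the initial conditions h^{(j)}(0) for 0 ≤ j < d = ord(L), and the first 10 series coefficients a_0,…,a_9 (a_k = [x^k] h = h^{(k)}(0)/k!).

f: a_k = 2, 2, -1, 1, -5/4, 7/4, -21/8, 33/8, -429/64, 715/64, …
L₀ from L_f via x↦r, Dx↦r'^{-1}Dx.
Differentiate: ansatz ord ≤ ord L₀ ⇒ L.
L = (-3 - 6·x) + (-1 - 4·x - 3·x^2)·Dx  (order 1).
h: a_k = 2, -6, 15, -37, 375/4, -981/4, 5271/8, -14445/8, 321291/64, -902785/64, …
ICs: h(0) = 2.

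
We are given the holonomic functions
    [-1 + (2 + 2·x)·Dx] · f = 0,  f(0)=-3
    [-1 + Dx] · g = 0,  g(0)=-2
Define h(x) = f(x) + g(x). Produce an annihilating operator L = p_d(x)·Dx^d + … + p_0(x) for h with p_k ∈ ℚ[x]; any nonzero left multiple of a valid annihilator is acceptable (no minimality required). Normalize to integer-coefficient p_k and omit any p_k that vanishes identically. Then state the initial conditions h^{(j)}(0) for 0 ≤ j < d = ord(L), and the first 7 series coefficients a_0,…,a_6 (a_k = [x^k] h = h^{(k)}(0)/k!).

f: a_k = -3, -3/2, 3/8, -3/16, 15/128, -21/256, 63/1024, …
g: a_k = -2, -2, -1, -1/3, -1/12, -1/60, -1/360, …
Sum ⇒ L₀ = lclm(L_f,L_g) in ℚ(x)⟨Dx⟩.
L = (3 + 2·x) + (-5 - 8·x - 4·x^2)·Dx + (2 + 6·x + 4·x^2)·Dx^2  (order 2).
h: a_k = -5, -7/2, -5/8, -25/48, 13/384, -379/3840, 2707/46080, …
ICs: h(0) = -5, h′(0) = -7/2.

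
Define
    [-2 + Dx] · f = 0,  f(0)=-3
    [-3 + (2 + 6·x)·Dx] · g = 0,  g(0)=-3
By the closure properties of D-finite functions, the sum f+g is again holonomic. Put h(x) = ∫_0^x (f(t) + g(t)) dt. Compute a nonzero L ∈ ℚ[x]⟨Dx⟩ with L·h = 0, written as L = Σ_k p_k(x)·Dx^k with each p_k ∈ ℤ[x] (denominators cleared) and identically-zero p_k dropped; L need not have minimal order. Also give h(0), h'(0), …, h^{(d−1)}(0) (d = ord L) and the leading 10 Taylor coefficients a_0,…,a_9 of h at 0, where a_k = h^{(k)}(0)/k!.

L = (42 + 72·x)·Dx + (-25 - 96·x - 144·x^2)·Dx^2 + (2 + 30·x + 72·x^2)·Dx^3  (order 3).
h: a_k = 0, -6, -21/4, -7/8, -145/64, 959/640, -26539/7680, 684809/107520, -22750249/1720320, 886555199/30965760, …
ICs: h(0) = 0, h′(0) = -6, h′′(0) = -21/2.

f: a_k = -3, -6, -6, -4, -2, -4/5, -4/15, -8/105, -2/105, -4/945, …
g: a_k = -3, -9/2, 27/8, -81/16, 1215/128, -5103/256, 45927/1024, -216513/2048, 8444007/32768, -42220035/65536, …
L₀ := lclm(L_f,L_g); ord L₀ ≤ 1+1.
Integrate: L := L₀·Dx.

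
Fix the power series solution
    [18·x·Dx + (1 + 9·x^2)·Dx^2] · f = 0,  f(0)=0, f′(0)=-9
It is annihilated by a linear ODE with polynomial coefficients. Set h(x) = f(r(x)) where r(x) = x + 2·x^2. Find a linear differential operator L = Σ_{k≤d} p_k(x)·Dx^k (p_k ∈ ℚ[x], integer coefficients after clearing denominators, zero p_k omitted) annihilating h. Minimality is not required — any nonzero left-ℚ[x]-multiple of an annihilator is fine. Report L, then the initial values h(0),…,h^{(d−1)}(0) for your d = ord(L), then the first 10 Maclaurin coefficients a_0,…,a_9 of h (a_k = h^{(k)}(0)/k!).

f: a_k = 0, -9, 0, 27, 0, -729/5, 0, 6561/7, 0, -6561, …
L₀ from L_f via x↦r, Dx↦r'^{-1}Dx.
L = (-4 + 18·x + 144·x^2 + 432·x^3 + 432·x^4)·Dx + (1 + 4·x + 9·x^2 + 72·x^3 + 180·x^4 + 144·x^5)·Dx^2  (order 2).
h: a_k = 0, -9, -18, 27, 162, 891/5, -1242, -34263/7, 1458, 60507, …
ICs: h(0) = 0, h′(0) = -9.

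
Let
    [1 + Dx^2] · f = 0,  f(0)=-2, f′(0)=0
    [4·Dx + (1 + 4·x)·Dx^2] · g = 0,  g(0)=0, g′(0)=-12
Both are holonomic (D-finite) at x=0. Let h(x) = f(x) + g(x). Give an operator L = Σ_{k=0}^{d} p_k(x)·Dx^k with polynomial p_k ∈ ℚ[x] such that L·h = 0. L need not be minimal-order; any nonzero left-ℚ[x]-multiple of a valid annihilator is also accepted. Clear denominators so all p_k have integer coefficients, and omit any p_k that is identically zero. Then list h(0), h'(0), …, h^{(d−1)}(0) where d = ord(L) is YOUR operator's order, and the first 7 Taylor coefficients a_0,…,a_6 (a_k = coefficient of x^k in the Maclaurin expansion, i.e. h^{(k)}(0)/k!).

f: a_k = -2, 0, 1, 0, -1/12, 0, 1/360, …
g: a_k = 0, -12, 24, -64, 192, -3072/5, 2048, …
Sum ⇒ L₀ = lclm(L_f,L_g) in ℚ(x)⟨Dx⟩.
L = (388 + 32·x + 64·x^2)·Dx + (33 + 140·x + 48·x^2 + 64·x^3)·Dx^2 + (388 + 32·x + 64·x^2)·Dx^3 + (33 + 140·x + 48·x^2 + 64·x^3)·Dx^4  (order 4).
h: a_k = -2, -12, 25, -64, 2303/12, -3072/5, 737281/360, …
ICs: h(0) = -2, h′(0) = -12, h′′(0) = 50, h′′′(0) = -384.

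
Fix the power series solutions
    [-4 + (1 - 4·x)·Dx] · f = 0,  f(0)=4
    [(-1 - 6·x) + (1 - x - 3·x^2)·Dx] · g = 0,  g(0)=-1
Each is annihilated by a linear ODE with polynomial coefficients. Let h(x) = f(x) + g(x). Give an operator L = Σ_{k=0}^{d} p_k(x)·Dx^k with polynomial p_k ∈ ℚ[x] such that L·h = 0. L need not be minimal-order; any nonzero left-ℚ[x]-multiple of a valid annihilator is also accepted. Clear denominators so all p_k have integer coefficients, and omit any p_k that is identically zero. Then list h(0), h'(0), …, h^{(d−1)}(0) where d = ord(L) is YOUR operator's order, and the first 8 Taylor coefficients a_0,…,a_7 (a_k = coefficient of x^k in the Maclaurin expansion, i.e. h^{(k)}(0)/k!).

L = (-72·x + 72·x^2 - 96·x^3) + (8 - 6·x - 66·x^2 + 112·x^3 - 192·x^4)·Dx + (-1 + 7·x - 15·x^2 + 10·x^3 + 20·x^4 - 48·x^5)·Dx^2  (order 2).
h: a_k = 3, 15, 60, 249, 1005, 4056, 16287, 65319, …
ICs: h(0) = 3, h′(0) = 15.

f: a_k = 4, 16, 64, 256, 1024, 4096, 16384, 65536, …
g: a_k = -1, -1, -4, -7, -19, -40, -97, -217, …
f+g: L₀ = lclm(L_f,L_g), ord ≤ 1+1.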